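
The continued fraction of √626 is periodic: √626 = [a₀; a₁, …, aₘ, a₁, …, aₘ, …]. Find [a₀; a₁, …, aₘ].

[25; 50]

a₀ = ⌊√626⌋ = 25.
With m₀=0, d₀=1 and mₖ₊₁ = dₖaₖ − mₖ, dₖ₊₁ = (n − mₖ₊₁²)/dₖ, aₖ₊₁ = ⌊(a₀+mₖ₊₁)/dₖ₊₁⌋:
  k=1: m=25, d=1, a=50
d=1 and a=2a₀=50 at k=1, so the next step gives (m, d) = (25, 1) again — its k=1 value — and the period has length 1.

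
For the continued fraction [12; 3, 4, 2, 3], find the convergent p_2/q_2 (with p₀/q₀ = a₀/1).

160/13

Using pₖ = aₖpₖ₋₁ + pₖ₋₂, qₖ = aₖqₖ₋₁ + qₖ₋₂ (with p₋₁=1, p₋₂=0, q₋₁=0, q₋₂=1):
  k=0: a=12, p=12, q=1
  k=1: a=3, p=37, q=3
  k=2: a=4, p=160, q=13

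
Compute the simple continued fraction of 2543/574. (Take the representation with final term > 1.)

[4; 2, 3, 11, 2, 3]

2543 = 4·574 + 247
574 = 2·247 + 80
247 = 3·80 + 7
80 = 11·7 + 3
7 = 2·3 + 1
3 = 3·1 + 0  (stop)
So 2543/574 = [4; 2, 3, 11, 2, 3].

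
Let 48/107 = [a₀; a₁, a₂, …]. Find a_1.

48 = 0·107 + 48   →  a_0 = 0
107 = 2·48 + 11   →  a_1 = 2

2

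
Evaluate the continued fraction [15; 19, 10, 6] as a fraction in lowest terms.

17536/1165

Using pₖ = aₖpₖ₋₁ + pₖ₋₂ and qₖ = aₖqₖ₋₁ + qₖ₋₂:
  k=0: a=15, p=15, q=1
  k=1: a=19, p=286, q=19
  k=2: a=10, p=2875, q=191
  k=3: a=6, p=17536, q=1165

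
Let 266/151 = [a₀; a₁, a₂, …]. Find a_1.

1

266 = 1·151 + 115   →  a_0 = 1
151 = 1·115 + 36   →  a_1 = 1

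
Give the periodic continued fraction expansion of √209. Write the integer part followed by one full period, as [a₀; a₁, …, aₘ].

[14; 2, 5, 3, 2, 3, 5, 2, 28]

a₀ = ⌊√209⌋ = 14.
With m₀=0, d₀=1 and mₖ₊₁ = dₖaₖ − mₖ, dₖ₊₁ = (n − mₖ₊₁²)/dₖ, aₖ₊₁ = ⌊(a₀+mₖ₊₁)/dₖ₊₁⌋:
  k=1: m=14, d=13, a=2
  k=2: m=12, d=5, a=5
  k=3: m=13, d=8, a=3
  k=4: m=11, d=11, a=2
  k=5: m=11, d=8, a=3
  k=6: m=13, d=5, a=5
  k=7: m=12, d=13, a=2
  k=8: m=14, d=1, a=28
d=1 and a=2a₀=28 at k=8, so the next step gives (m, d) = (14, 13) again — its k=1 value — and the period has length 8.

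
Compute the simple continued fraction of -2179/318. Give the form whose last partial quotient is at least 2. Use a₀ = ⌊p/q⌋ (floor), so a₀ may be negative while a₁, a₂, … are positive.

-2179 = -7×318 + 47
318 = 6×47 + 36
47 = 1×36 + 11
36 = 3×11 + 3
11 = 3×3 + 2
3 = 1×2 + 1
2 = 2×1 + 0  (stop)
So -2179/318 = [-7; 6, 1, 3, 3, 1, 2].

[-7; 6, 1, 3, 3, 1, 2]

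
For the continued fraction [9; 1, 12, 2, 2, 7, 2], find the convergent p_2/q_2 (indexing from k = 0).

Using pₖ = aₖpₖ₋₁ + pₖ₋₂, qₖ = aₖqₖ₋₁ + qₖ₋₂ (with p₋₁=1, p₋₂=0, q₋₁=0, q₋₂=1):
  k=0: a=9, p=9, q=1
  k=1: a=1, p=10, q=1
  k=2: a=12, p=129, q=13

129/13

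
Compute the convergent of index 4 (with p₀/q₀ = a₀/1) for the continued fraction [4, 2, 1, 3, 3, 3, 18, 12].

Using pₖ = aₖpₖ₋₁ + pₖ₋₂, qₖ = aₖqₖ₋₁ + qₖ₋₂ (with p₋₁=1, p₋₂=0, q₋₁=0, q₋₂=1):
  k=0: a=4, p=4, q=1
  k=1: a=2, p=9, q=2
  k=2: a=1, p=13, q=3
  k=3: a=3, p=48, q=11
  k=4: a=3, p=157, q=36

157/36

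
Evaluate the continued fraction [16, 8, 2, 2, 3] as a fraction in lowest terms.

Fold from the inside: start with 3/1.
  2 + 1/3 = 7/3
  2 + 3/7 = 17/7
  8 + 7/17 = 143/17
  16 + 17/143 = 2305/143

2305/143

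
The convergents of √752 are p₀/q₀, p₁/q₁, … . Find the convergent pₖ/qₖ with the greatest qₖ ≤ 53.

√752 = [27; 2, 2, 1, 2, 1, 2, 2, 54, …] (period length 8).
Convergents:
  p_0/q_0 = 27/1
  p_1/q_1 = 55/2
  p_2/q_2 = 137/5
  p_3/q_3 = 192/7
  p_4/q_4 = 521/19
  p_5/q_5 = 713/26
  p_6/q_6 = 1947/71
q_5 = 26 ≤ 53 < 71 = q_6, so the answer is 713/26.

713/26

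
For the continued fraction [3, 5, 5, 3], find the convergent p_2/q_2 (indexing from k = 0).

Using pₖ = aₖpₖ₋₁ + pₖ₋₂, qₖ = aₖqₖ₋₁ + qₖ₋₂ (with p₋₁=1, p₋₂=0, q₋₁=0, q₋₂=1):
  k=0: a=3, p=3, q=1
  k=1: a=5, p=16, q=5
  k=2: a=5, p=83, q=26

83/26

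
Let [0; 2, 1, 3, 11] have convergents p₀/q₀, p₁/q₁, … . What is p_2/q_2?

1/3

Using pₖ = aₖpₖ₋₁ + pₖ₋₂, qₖ = aₖqₖ₋₁ + qₖ₋₂ (with p₋₁=1, p₋₂=0, q₋₁=0, q₋₂=1):
  k=0: a=0, p=0, q=1
  k=1: a=2, p=1, q=2
  k=2: a=1, p=1, q=3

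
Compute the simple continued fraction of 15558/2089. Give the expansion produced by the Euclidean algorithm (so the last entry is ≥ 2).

[7; 2, 4, 3, 1, 2, 2, 8]

15558 = 7*2089 + 935
2089 = 2*935 + 219
935 = 4*219 + 59
219 = 3*59 + 42
59 = 1*42 + 17
42 = 2*17 + 8
17 = 2*8 + 1
8 = 8*1 + 0  (stop)
So 15558/2089 = [7; 2, 4, 3, 1, 2, 2, 8].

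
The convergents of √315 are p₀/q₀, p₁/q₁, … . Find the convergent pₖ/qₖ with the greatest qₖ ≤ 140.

2467/139

√315 = [17; 1, 2, 1, 34, …] (period length 4).
Convergents:
  p_0/q_0 = 17/1
  p_1/q_1 = 18/1
  p_2/q_2 = 53/3
  p_3/q_3 = 71/4
  p_4/q_4 = 2467/139
  p_5/q_5 = 2538/143
q_4 = 139 ≤ 140 < 143 = q_5, so the answer is 2467/139.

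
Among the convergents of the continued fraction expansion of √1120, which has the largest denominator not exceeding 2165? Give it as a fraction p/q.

58767/1756

√1120 = [33; 2, 6, 1, 15, 1, 6, 2, 66, …] (period length 8).
Convergents:
  p_0/q_0 = 33/1
  p_1/q_1 = 67/2
  p_2/q_2 = 435/13
  p_3/q_3 = 502/15
  p_4/q_4 = 7965/238
  p_5/q_5 = 8467/253
  p_6/q_6 = 58767/1756
  p_7/q_7 = 126001/3765
q_6 = 1756 ≤ 2165 < 3765 = q_7, so the answer is 58767/1756.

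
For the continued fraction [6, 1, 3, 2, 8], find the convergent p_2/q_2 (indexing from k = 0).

27/4

Using pₖ = aₖpₖ₋₁ + pₖ₋₂, qₖ = aₖqₖ₋₁ + qₖ₋₂ (with p₋₁=1, p₋₂=0, q₋₁=0, q₋₂=1):
  k=0: a=6, p=6, q=1
  k=1: a=1, p=7, q=1
  k=2: a=3, p=27, q=4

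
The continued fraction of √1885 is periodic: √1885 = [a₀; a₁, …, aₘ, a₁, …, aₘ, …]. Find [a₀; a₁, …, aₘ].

[43; 2, 2, 2, 86]

a₀ = ⌊√1885⌋ = 43.
With m₀=0, d₀=1 and mₖ₊₁ = dₖaₖ − mₖ, dₖ₊₁ = (n − mₖ₊₁²)/dₖ, aₖ₊₁ = ⌊(a₀+mₖ₊₁)/dₖ₊₁⌋:
  k=1: m=43, d=36, a=2
  k=2: m=29, d=29, a=2
  k=3: m=29, d=36, a=2
  k=4: m=43, d=1, a=86
d=1 and a=2a₀=86 at k=4, so the next step gives (m, d) = (43, 36) again — its k=1 value — and the period has length 4.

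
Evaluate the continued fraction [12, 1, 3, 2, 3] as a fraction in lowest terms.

Using pₖ = aₖpₖ₋₁ + pₖ₋₂ and qₖ = aₖqₖ₋₁ + qₖ₋₂:
  k=0: a=12, p=12, q=1
  k=1: a=1, p=13, q=1
  k=2: a=3, p=51, q=4
  k=3: a=2, p=115, q=9
  k=4: a=3, p=396, q=31

396/31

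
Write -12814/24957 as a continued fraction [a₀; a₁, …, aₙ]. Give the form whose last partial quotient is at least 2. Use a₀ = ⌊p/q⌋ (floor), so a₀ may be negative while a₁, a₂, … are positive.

[-1; 2, 18, 10, 3, 10, 2]

-12814 = -1×24957 + 12143
24957 = 2×12143 + 671
12143 = 18×671 + 65
671 = 10×65 + 21
65 = 3×21 + 2
21 = 10×2 + 1
2 = 2×1 + 0  (stop)
So -12814/24957 = [-1; 2, 18, 10, 3, 10, 2].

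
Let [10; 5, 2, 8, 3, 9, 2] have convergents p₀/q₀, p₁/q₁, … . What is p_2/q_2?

112/11

Using pₖ = aₖpₖ₋₁ + pₖ₋₂, qₖ = aₖqₖ₋₁ + qₖ₋₂ (with p₋₁=1, p₋₂=0, q₋₁=0, q₋₂=1):
  k=0: a=10, p=10, q=1
  k=1: a=5, p=51, q=5
  k=2: a=2, p=112, q=11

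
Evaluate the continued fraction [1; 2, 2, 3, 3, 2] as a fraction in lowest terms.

182/129

Fold from the inside: start with 2/1.
  3 + 1/2 = 7/2
  3 + 2/7 = 23/7
  2 + 7/23 = 53/23
  2 + 23/53 = 129/53
  1 + 53/129 = 182/129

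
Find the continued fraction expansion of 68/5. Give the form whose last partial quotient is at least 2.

[13; 1, 1, 2]

68 = 13*5 + 3
5 = 1*3 + 2
3 = 1*2 + 1
2 = 2*1 + 0  (stop)
So 68/5 = [13; 1, 1, 2].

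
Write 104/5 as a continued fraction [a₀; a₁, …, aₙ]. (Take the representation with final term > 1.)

104 = 20·5 + 4
5 = 1·4 + 1
4 = 4·1 + 0  (stop)
So 104/5 = [20; 1, 4].

[20; 1, 4]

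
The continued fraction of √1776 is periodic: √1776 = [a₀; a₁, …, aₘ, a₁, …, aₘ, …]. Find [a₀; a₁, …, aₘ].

[42; 7, 84]

a₀ = ⌊√1776⌋ = 42.
With m₀=0, d₀=1 and mₖ₊₁ = dₖaₖ − mₖ, dₖ₊₁ = (n − mₖ₊₁²)/dₖ, aₖ₊₁ = ⌊(a₀+mₖ₊₁)/dₖ₊₁⌋:
  k=1: m=42, d=12, a=7
  k=2: m=42, d=1, a=84
d=1 and a=2a₀=84 at k=2, so the next step gives (m, d) = (42, 12) again — its k=1 value — and the period has length 2.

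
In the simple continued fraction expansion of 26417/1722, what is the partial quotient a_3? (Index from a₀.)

14

26417 = 15·1722 + 587   →  a_0 = 15
1722 = 2·587 + 548   →  a_1 = 2
587 = 1·548 + 39   →  a_2 = 1
548 = 14·39 + 2   →  a_3 = 14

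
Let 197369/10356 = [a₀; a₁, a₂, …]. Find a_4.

197369 = 19·10356 + 605   →  a_0 = 19
10356 = 17·605 + 71   →  a_1 = 17
605 = 8·71 + 37   →  a_2 = 8
71 = 1·37 + 34   →  a_3 = 1
37 = 1·34 + 3   →  a_4 = 1

1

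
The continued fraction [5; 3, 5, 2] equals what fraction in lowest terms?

Using pₖ = aₖpₖ₋₁ + pₖ₋₂ and qₖ = aₖqₖ₋₁ + qₖ₋₂:
  k=0: a=5, p=5, q=1
  k=1: a=3, p=16, q=3
  k=2: a=5, p=85, q=16
  k=3: a=2, p=186, q=35

186/35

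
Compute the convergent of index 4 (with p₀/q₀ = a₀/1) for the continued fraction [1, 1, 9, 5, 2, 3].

213/112

Using pₖ = aₖpₖ₋₁ + pₖ₋₂, qₖ = aₖqₖ₋₁ + qₖ₋₂ (with p₋₁=1, p₋₂=0, q₋₁=0, q₋₂=1):
  k=0: a=1, p=1, q=1
  k=1: a=1, p=2, q=1
  k=2: a=9, p=19, q=10
  k=3: a=5, p=97, q=51
  k=4: a=2, p=213, q=112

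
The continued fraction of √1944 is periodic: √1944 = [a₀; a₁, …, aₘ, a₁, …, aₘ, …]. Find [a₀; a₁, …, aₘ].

a₀ = ⌊√1944⌋ = 44.

[44; 11, 88]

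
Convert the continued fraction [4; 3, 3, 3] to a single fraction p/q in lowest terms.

142/33

Using pₖ = aₖpₖ₋₁ + pₖ₋₂ and qₖ = aₖqₖ₋₁ + qₖ₋₂:
  k=0: a=4, p=4, q=1
  k=1: a=3, p=13, q=3
  k=2: a=3, p=43, q=10
  k=3: a=3, p=142, q=33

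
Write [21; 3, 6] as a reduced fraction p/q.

405/19

Using pₖ = aₖpₖ₋₁ + pₖ₋₂ and qₖ = aₖqₖ₋₁ + qₖ₋₂:
  k=0: a=21, p=21, q=1
  k=1: a=3, p=64, q=3
  k=2: a=6, p=405, q=19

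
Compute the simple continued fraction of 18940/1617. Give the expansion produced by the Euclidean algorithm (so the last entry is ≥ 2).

[11; 1, 2, 2, 16, 14]

18940 = 11*1617 + 1153
1617 = 1*1153 + 464
1153 = 2*464 + 225
464 = 2*225 + 14
225 = 16*14 + 1
14 = 14*1 + 0  (stop)
So 18940/1617 = [11; 1, 2, 2, 16, 14].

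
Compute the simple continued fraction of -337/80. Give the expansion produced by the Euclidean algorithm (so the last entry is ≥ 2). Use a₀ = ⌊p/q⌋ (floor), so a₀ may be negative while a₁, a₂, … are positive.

-337 = -5*80 + 63
80 = 1*63 + 17
63 = 3*17 + 12
17 = 1*12 + 5
12 = 2*5 + 2
5 = 2*2 + 1
2 = 2*1 + 0  (stop)
So -337/80 = [-5; 1, 3, 1, 2, 2, 2].

[-5; 1, 3, 1, 2, 2, 2]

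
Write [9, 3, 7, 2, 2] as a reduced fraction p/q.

1081/116

Fold from the inside: start with 2/1.
  2 + 1/2 = 5/2
  7 + 2/5 = 37/5
  3 + 5/37 = 116/37
  9 + 37/116 = 1081/116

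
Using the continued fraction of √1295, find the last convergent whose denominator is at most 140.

√1295 = [35; 1, 70, …] (period length 2).
Convergents:
  p_0/q_0 = 35/1
  p_1/q_1 = 36/1
  p_2/q_2 = 2555/71
  p_3/q_3 = 2591/72
  p_4/q_4 = 183925/5111
q_3 = 72 ≤ 140 < 5111 = q_4, so the answer is 2591/72.

2591/72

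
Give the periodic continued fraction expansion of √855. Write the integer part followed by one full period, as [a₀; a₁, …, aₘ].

[29; 4, 6, 4, 58]

a₀ = ⌊√855⌋ = 29.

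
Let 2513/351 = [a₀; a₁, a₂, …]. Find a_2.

2513 = 7·351 + 56   →  a_0 = 7
351 = 6·56 + 15   →  a_1 = 6
56 = 3·15 + 11   →  a_2 = 3

3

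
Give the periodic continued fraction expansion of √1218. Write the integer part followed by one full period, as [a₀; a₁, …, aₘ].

[34; 1, 8, 1, 68]

a₀ = ⌊√1218⌋ = 34.
With m₀=0, d₀=1 and mₖ₊₁ = dₖaₖ − mₖ, dₖ₊₁ = (n − mₖ₊₁²)/dₖ, aₖ₊₁ = ⌊(a₀+mₖ₊₁)/dₖ₊₁⌋:
  k=1: m=34, d=62, a=1
  k=2: m=28, d=7, a=8
  k=3: m=28, d=62, a=1
  k=4: m=34, d=1, a=68
d=1 and a=2a₀=68 at k=4, so the next step gives (m, d) = (34, 62) again — its k=1 value — and the period has length 4.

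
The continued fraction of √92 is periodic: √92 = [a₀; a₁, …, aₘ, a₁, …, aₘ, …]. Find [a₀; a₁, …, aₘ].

a₀ = ⌊√92⌋ = 9.
With m₀=0, d₀=1 and mₖ₊₁ = dₖaₖ − mₖ, dₖ₊₁ = (n − mₖ₊₁²)/dₖ, aₖ₊₁ = ⌊(a₀+mₖ₊₁)/dₖ₊₁⌋:
  k=1: m=9, d=11, a=1
  k=2: m=2, d=8, a=1
  k=3: m=6, d=7, a=2
  k=4: m=8, d=4, a=4
  k=5: m=8, d=7, a=2
  k=6: m=6, d=8, a=1
  k=7: m=2, d=11, a=1
  k=8: m=9, d=1, a=18
d=1 and a=2a₀=18 at k=8, so the next step gives (m, d) = (9, 11) again — its k=1 value — and the period has length 8.

[9; 1, 1, 2, 4, 2, 1, 1, 18]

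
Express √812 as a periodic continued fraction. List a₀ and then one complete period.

[28; 2, 56]

a₀ = ⌊√812⌋ = 28.
With m₀=0, d₀=1 and mₖ₊₁ = dₖaₖ − mₖ, dₖ₊₁ = (n − mₖ₊₁²)/dₖ, aₖ₊₁ = ⌊(a₀+mₖ₊₁)/dₖ₊₁⌋:
  k=1: m=28, d=28, a=2
  k=2: m=28, d=1, a=56
d=1 and a=2a₀=56 at k=2, so the next step gives (m, d) = (28, 28) again — its k=1 value — and the period has length 2.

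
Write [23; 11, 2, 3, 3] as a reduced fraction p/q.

6072/263

Using pₖ = aₖpₖ₋₁ + pₖ₋₂ and qₖ = aₖqₖ₋₁ + qₖ₋₂:
  k=0: a=23, p=23, q=1
  k=1: a=11, p=254, q=11
  k=2: a=2, p=531, q=23
  k=3: a=3, p=1847, q=80
  k=4: a=3, p=6072, q=263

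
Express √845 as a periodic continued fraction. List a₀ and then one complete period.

a₀ = ⌊√845⌋ = 29.

[29; 14, 1, 1, 14, 58]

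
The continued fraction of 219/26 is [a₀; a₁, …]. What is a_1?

219 = 8·26 + 11   →  a_0 = 8
26 = 2·11 + 4   →  a_1 = 2

2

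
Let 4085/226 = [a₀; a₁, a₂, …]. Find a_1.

13

4085 = 18·226 + 17   →  a_0 = 18
226 = 13·17 + 5   →  a_1 = 13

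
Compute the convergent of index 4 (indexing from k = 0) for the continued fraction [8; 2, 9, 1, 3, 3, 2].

695/82

Using pₖ = aₖpₖ₋₁ + pₖ₋₂, qₖ = aₖqₖ₋₁ + qₖ₋₂ (with p₋₁=1, p₋₂=0, q₋₁=0, q₋₂=1):
  k=0: a=8, p=8, q=1
  k=1: a=2, p=17, q=2
  k=2: a=9, p=161, q=19
  k=3: a=1, p=178, q=21
  k=4: a=3, p=695, q=82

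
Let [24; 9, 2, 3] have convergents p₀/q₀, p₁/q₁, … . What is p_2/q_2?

Using pₖ = aₖpₖ₋₁ + pₖ₋₂, qₖ = aₖqₖ₋₁ + qₖ₋₂ (with p₋₁=1, p₋₂=0, q₋₁=0, q₋₂=1):
  k=0: a=24, p=24, q=1
  k=1: a=9, p=217, q=9
  k=2: a=2, p=458, q=19

458/19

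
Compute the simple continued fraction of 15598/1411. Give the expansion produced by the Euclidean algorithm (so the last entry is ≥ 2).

[11; 18, 3, 12, 2]

15598 = 11·1411 + 77
1411 = 18·77 + 25
77 = 3·25 + 2
25 = 12·2 + 1
2 = 2·1 + 0  (stop)
So 15598/1411 = [11; 18, 3, 12, 2].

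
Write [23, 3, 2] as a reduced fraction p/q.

163/7

Using pₖ = aₖpₖ₋₁ + pₖ₋₂ and qₖ = aₖqₖ₋₁ + qₖ₋₂:
  k=0: a=23, p=23, q=1
  k=1: a=3, p=70, q=3
  k=2: a=2, p=163, q=7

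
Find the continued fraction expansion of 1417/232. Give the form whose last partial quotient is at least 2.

[6; 9, 3, 1, 1, 3]

1417 = 6*232 + 25
232 = 9*25 + 7
25 = 3*7 + 4
7 = 1*4 + 3
4 = 1*3 + 1
3 = 3*1 + 0  (stop)
So 1417/232 = [6; 9, 3, 1, 1, 3].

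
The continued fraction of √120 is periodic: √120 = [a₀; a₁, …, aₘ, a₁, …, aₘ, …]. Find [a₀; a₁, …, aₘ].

[10; 1, 20]

a₀ = ⌊√120⌋ = 10.
With m₀=0, d₀=1 and mₖ₊₁ = dₖaₖ − mₖ, dₖ₊₁ = (n − mₖ₊₁²)/dₖ, aₖ₊₁ = ⌊(a₀+mₖ₊₁)/dₖ₊₁⌋:
  k=1: m=10, d=20, a=1
  k=2: m=10, d=1, a=20
d=1 and a=2a₀=20 at k=2, so the next step gives (m, d) = (10, 20) again — its k=1 value — and the period has length 2.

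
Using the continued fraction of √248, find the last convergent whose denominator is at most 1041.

√248 = [15; 1, 2, 1, 30, …] (period length 4).
Convergents:
  p_0/q_0 = 15/1
  p_1/q_1 = 16/1
  p_2/q_2 = 47/3
  p_3/q_3 = 63/4
  p_4/q_4 = 1937/123
  p_5/q_5 = 2000/127
  p_6/q_6 = 5937/377
  p_7/q_7 = 7937/504
  p_8/q_8 = 244047/15497
q_7 = 504 ≤ 1041 < 15497 = q_8, so the answer is 7937/504.

7937/504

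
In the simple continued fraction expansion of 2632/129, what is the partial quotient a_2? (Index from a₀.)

2632 = 20·129 + 52   →  a_0 = 20
129 = 2·52 + 25   →  a_1 = 2
52 = 2·25 + 2   →  a_2 = 2

2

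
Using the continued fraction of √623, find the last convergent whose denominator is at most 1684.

√623 = [24; 1, 23, 1, 48, …] (period length 4).
Convergents:
  p_0/q_0 = 24/1
  p_1/q_1 = 25/1
  p_2/q_2 = 599/24
  p_3/q_3 = 624/25
  p_4/q_4 = 30551/1224
  p_5/q_5 = 31175/1249
  p_6/q_6 = 747576/29951
q_5 = 1249 ≤ 1684 < 29951 = q_6, so the answer is 31175/1249.

31175/1249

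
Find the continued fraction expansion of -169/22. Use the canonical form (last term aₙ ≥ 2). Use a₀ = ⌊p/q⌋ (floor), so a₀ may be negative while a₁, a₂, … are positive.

[-8; 3, 7]

-169 = -8*22 + 7
22 = 3*7 + 1
7 = 7*1 + 0  (stop)
So -169/22 = [-8; 3, 7].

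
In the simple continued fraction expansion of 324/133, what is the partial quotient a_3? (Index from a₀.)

324 = 2·133 + 58   →  a_0 = 2
133 = 2·58 + 17   →  a_1 = 2
58 = 3·17 + 7   →  a_2 = 3
17 = 2·7 + 3   →  a_3 = 2

2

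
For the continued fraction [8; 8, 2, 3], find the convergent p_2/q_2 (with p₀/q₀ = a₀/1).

Using pₖ = aₖpₖ₋₁ + pₖ₋₂, qₖ = aₖqₖ₋₁ + qₖ₋₂ (with p₋₁=1, p₋₂=0, q₋₁=0, q₋₂=1):
  k=0: a=8, p=8, q=1
  k=1: a=8, p=65, q=8
  k=2: a=2, p=138, q=17

138/17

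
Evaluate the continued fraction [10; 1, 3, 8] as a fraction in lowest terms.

Using pₖ = aₖpₖ₋₁ + pₖ₋₂ and qₖ = aₖqₖ₋₁ + qₖ₋₂:
  k=0: a=10, p=10, q=1
  k=1: a=1, p=11, q=1
  k=2: a=3, p=43, q=4
  k=3: a=8, p=355, q=33

355/33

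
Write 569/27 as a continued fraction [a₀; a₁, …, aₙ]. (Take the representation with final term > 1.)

569 = 21×27 + 2
27 = 13×2 + 1
2 = 2×1 + 0  (stop)
So 569/27 = [21; 13, 2].

[21; 13, 2]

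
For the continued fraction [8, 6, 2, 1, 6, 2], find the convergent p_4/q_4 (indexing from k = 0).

Using pₖ = aₖpₖ₋₁ + pₖ₋₂, qₖ = aₖqₖ₋₁ + qₖ₋₂ (with p₋₁=1, p₋₂=0, q₋₁=0, q₋₂=1):
  k=0: a=8, p=8, q=1
  k=1: a=6, p=49, q=6
  k=2: a=2, p=106, q=13
  k=3: a=1, p=155, q=19
  k=4: a=6, p=1036, q=127

1036/127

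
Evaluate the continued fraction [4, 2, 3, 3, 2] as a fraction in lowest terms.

Using pₖ = aₖpₖ₋₁ + pₖ₋₂ and qₖ = aₖqₖ₋₁ + qₖ₋₂:
  k=0: a=4, p=4, q=1
  k=1: a=2, p=9, q=2
  k=2: a=3, p=31, q=7
  k=3: a=3, p=102, q=23
  k=4: a=2, p=235, q=53

235/53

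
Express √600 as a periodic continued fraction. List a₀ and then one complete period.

[24; 2, 48]

a₀ = ⌊√600⌋ = 24.
With m₀=0, d₀=1 and mₖ₊₁ = dₖaₖ − mₖ, dₖ₊₁ = (n − mₖ₊₁²)/dₖ, aₖ₊₁ = ⌊(a₀+mₖ₊₁)/dₖ₊₁⌋:
  k=1: m=24, d=24, a=2
  k=2: m=24, d=1, a=48
d=1 and a=2a₀=48 at k=2, so the next step gives (m, d) = (24, 24) again — its k=1 value — and the period has length 2.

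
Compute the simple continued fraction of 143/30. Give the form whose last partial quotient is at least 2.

[4; 1, 3, 3, 2]

143 = 4*30 + 23
30 = 1*23 + 7
23 = 3*7 + 2
7 = 3*2 + 1
2 = 2*1 + 0  (stop)
So 143/30 = [4; 1, 3, 3, 2].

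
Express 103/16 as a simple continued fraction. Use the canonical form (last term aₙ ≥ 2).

[6; 2, 3, 2]

103 = 6×16 + 7
16 = 2×7 + 2
7 = 3×2 + 1
2 = 2×1 + 0  (stop)
So 103/16 = [6; 2, 3, 2].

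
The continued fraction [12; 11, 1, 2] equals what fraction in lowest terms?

Using pₖ = aₖpₖ₋₁ + pₖ₋₂ and qₖ = aₖqₖ₋₁ + qₖ₋₂:
  k=0: a=12, p=12, q=1
  k=1: a=11, p=133, q=11
  k=2: a=1, p=145, q=12
  k=3: a=2, p=423, q=35

423/35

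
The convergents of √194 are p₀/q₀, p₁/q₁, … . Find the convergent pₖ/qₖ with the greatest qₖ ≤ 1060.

√194 = [13; 1, 12, 1, 26, …] (period length 4).
Convergents:
  p_0/q_0 = 13/1
  p_1/q_1 = 14/1
  p_2/q_2 = 181/13
  p_3/q_3 = 195/14
  p_4/q_4 = 5251/377
  p_5/q_5 = 5446/391
  p_6/q_6 = 70603/5069
q_5 = 391 ≤ 1060 < 5069 = q_6, so the answer is 5446/391.

5446/391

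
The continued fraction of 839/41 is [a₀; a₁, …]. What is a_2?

839 = 20·41 + 19   →  a_0 = 20
41 = 2·19 + 3   →  a_1 = 2
19 = 6·3 + 1   →  a_2 = 6

6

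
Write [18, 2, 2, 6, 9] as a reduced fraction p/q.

Fold from the inside: start with 9/1.
  6 + 1/9 = 55/9
  2 + 9/55 = 119/55
  2 + 55/119 = 293/119
  18 + 119/293 = 5393/293

5393/293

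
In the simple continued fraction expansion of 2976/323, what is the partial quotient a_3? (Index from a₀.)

2976 = 9·323 + 69   →  a_0 = 9
323 = 4·69 + 47   →  a_1 = 4
69 = 1·47 + 22   →  a_2 = 1
47 = 2·22 + 3   →  a_3 = 2

2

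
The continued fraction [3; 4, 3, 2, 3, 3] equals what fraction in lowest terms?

Using pₖ = aₖpₖ₋₁ + pₖ₋₂ and qₖ = aₖqₖ₋₁ + qₖ₋₂:
  k=0: a=3, p=3, q=1
  k=1: a=4, p=13, q=4
  k=2: a=3, p=42, q=13
  k=3: a=2, p=97, q=30
  k=4: a=3, p=333, q=103
  k=5: a=3, p=1096, q=339

1096/339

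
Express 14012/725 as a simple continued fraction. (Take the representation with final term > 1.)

14012 = 19×725 + 237
725 = 3×237 + 14
237 = 16×14 + 13
14 = 1×13 + 1
13 = 13×1 + 0  (stop)
So 14012/725 = [19; 3, 16, 1, 13].

[19; 3, 16, 1, 13]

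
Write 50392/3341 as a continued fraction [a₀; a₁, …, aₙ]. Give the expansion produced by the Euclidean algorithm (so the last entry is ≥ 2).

[15; 12, 16, 3, 2, 2]

50392 = 15*3341 + 277
3341 = 12*277 + 17
277 = 16*17 + 5
17 = 3*5 + 2
5 = 2*2 + 1
2 = 2*1 + 0  (stop)
So 50392/3341 = [15; 12, 16, 3, 2, 2].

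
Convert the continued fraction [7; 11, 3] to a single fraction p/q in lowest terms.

Fold from the inside: start with 3/1.
  11 + 1/3 = 34/3
  7 + 3/34 = 241/34

241/34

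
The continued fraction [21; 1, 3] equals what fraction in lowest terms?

Using pₖ = aₖpₖ₋₁ + pₖ₋₂ and qₖ = aₖqₖ₋₁ + qₖ₋₂:
  k=0: a=21, p=21, q=1
  k=1: a=1, p=22, q=1
  k=2: a=3, p=87, q=4

87/4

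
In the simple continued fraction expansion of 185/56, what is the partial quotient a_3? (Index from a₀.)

185 = 3·56 + 17   →  a_0 = 3
56 = 3·17 + 5   →  a_1 = 3
17 = 3·5 + 2   →  a_2 = 3
5 = 2·2 + 1   →  a_3 = 2

2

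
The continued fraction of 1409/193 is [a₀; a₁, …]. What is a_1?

1409 = 7·193 + 58   →  a_0 = 7
193 = 3·58 + 19   →  a_1 = 3

3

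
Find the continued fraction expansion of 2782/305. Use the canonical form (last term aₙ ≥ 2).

[9; 8, 4, 9]

2782 = 9×305 + 37
305 = 8×37 + 9
37 = 4×9 + 1
9 = 9×1 + 0  (stop)
So 2782/305 = [9; 8, 4, 9].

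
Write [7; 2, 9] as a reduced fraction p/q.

142/19

Fold from the inside: start with 9/1.
  2 + 1/9 = 19/9
  7 + 9/19 = 142/19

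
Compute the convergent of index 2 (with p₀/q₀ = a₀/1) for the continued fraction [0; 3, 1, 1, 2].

1/4

Using pₖ = aₖpₖ₋₁ + pₖ₋₂, qₖ = aₖqₖ₋₁ + qₖ₋₂ (with p₋₁=1, p₋₂=0, q₋₁=0, q₋₂=1):
  k=0: a=0, p=0, q=1
  k=1: a=3, p=1, q=3
  k=2: a=1, p=1, q=4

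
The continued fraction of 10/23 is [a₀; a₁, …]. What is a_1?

10 = 0·23 + 10   →  a_0 = 0
23 = 2·10 + 3   →  a_1 = 2

2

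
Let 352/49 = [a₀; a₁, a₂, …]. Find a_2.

352 = 7·49 + 9   →  a_0 = 7
49 = 5·9 + 4   →  a_1 = 5
9 = 2·4 + 1   →  a_2 = 2

2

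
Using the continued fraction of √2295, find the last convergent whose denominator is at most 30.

√2295 = [47; 1, 9, 1, 1, 1, 9, 1, 94, …] (period length 8).
Convergents:
  p_0/q_0 = 47/1
  p_1/q_1 = 48/1
  p_2/q_2 = 479/10
  p_3/q_3 = 527/11
  p_4/q_4 = 1006/21
  p_5/q_5 = 1533/32
q_4 = 21 ≤ 30 < 32 = q_5, so the answer is 1006/21.

1006/21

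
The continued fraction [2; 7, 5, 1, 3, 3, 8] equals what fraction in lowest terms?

Using pₖ = aₖpₖ₋₁ + pₖ₋₂ and qₖ = aₖqₖ₋₁ + qₖ₋₂:
  k=0: a=2, p=2, q=1
  k=1: a=7, p=15, q=7
  k=2: a=5, p=77, q=36
  k=3: a=1, p=92, q=43
  k=4: a=3, p=353, q=165
  k=5: a=3, p=1151, q=538
  k=6: a=8, p=9561, q=4469

9561/4469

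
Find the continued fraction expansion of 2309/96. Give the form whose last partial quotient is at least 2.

[24; 19, 5]

2309 = 24×96 + 5
96 = 19×5 + 1
5 = 5×1 + 0  (stop)
So 2309/96 = [24; 19, 5].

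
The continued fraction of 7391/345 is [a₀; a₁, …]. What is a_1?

2

7391 = 21·345 + 146   →  a_0 = 21
345 = 2·146 + 53   →  a_1 = 2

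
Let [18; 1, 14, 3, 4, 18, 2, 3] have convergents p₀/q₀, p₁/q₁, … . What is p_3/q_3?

871/46

Using pₖ = aₖpₖ₋₁ + pₖ₋₂, qₖ = aₖqₖ₋₁ + qₖ₋₂ (with p₋₁=1, p₋₂=0, q₋₁=0, q₋₂=1):
  k=0: a=18, p=18, q=1
  k=1: a=1, p=19, q=1
  k=2: a=14, p=284, q=15
  k=3: a=3, p=871, q=46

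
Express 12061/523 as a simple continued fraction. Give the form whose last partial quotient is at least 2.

[23; 16, 2, 1, 10]

12061 = 23·523 + 32
523 = 16·32 + 11
32 = 2·11 + 10
11 = 1·10 + 1
10 = 10·1 + 0  (stop)
So 12061/523 = [23; 16, 2, 1, 10].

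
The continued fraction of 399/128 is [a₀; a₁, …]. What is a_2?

1

399 = 3·128 + 15   →  a_0 = 3
128 = 8·15 + 8   →  a_1 = 8
15 = 1·8 + 7   →  a_2 = 1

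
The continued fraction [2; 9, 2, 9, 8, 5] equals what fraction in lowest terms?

15739/7475

Using pₖ = aₖpₖ₋₁ + pₖ₋₂ and qₖ = aₖqₖ₋₁ + qₖ₋₂:
  k=0: a=2, p=2, q=1
  k=1: a=9, p=19, q=9
  k=2: a=2, p=40, q=19
  k=3: a=9, p=379, q=180
  k=4: a=8, p=3072, q=1459
  k=5: a=5, p=15739, q=7475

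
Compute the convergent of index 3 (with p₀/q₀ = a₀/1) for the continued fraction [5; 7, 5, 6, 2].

Using pₖ = aₖpₖ₋₁ + pₖ₋₂, qₖ = aₖqₖ₋₁ + qₖ₋₂ (with p₋₁=1, p₋₂=0, q₋₁=0, q₋₂=1):
  k=0: a=5, p=5, q=1
  k=1: a=7, p=36, q=7
  k=2: a=5, p=185, q=36
  k=3: a=6, p=1146, q=223

1146/223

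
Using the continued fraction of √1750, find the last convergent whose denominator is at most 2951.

√1750 = [41; 1, 4, 1, 82, …] (period length 4).
Convergents:
  p_0/q_0 = 41/1
  p_1/q_1 = 42/1
  p_2/q_2 = 209/5
  p_3/q_3 = 251/6
  p_4/q_4 = 20791/497
  p_5/q_5 = 21042/503
  p_6/q_6 = 104959/2509
  p_7/q_7 = 126001/3012
q_6 = 2509 ≤ 2951 < 3012 = q_7, so the answer is 104959/2509.

104959/2509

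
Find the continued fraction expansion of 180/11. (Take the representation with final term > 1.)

180 = 16*11 + 4
11 = 2*4 + 3
4 = 1*3 + 1
3 = 3*1 + 0  (stop)
So 180/11 = [16; 2, 1, 3].

[16; 2, 1, 3]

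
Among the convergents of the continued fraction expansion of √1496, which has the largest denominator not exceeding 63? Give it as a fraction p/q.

2282/59

√1496 = [38; 1, 2, 9, 2, 1, 76, …] (period length 6).
Convergents:
  p_0/q_0 = 38/1
  p_1/q_1 = 39/1
  p_2/q_2 = 116/3
  p_3/q_3 = 1083/28
  p_4/q_4 = 2282/59
  p_5/q_5 = 3365/87
q_4 = 59 ≤ 63 < 87 = q_5, so the answer is 2282/59.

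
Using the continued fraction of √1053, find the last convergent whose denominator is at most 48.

649/20

√1053 = [32; 2, 4, 2, 64, …] (period length 4).
Convergents:
  p_0/q_0 = 32/1
  p_1/q_1 = 65/2
  p_2/q_2 = 292/9
  p_3/q_3 = 649/20
  p_4/q_4 = 41828/1289
q_3 = 20 ≤ 48 < 1289 = q_4, so the answer is 649/20.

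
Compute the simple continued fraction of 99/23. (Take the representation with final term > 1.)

99 = 4*23 + 7
23 = 3*7 + 2
7 = 3*2 + 1
2 = 2*1 + 0  (stop)
So 99/23 = [4; 3, 3, 2].

[4; 3, 3, 2]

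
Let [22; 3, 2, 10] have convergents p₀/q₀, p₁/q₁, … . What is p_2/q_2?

Using pₖ = aₖpₖ₋₁ + pₖ₋₂, qₖ = aₖqₖ₋₁ + qₖ₋₂ (with p₋₁=1, p₋₂=0, q₋₁=0, q₋₂=1):
  k=0: a=22, p=22, q=1
  k=1: a=3, p=67, q=3
  k=2: a=2, p=156, q=7

156/7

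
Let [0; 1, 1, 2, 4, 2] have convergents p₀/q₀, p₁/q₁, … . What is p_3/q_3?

Using pₖ = aₖpₖ₋₁ + pₖ₋₂, qₖ = aₖqₖ₋₁ + qₖ₋₂ (with p₋₁=1, p₋₂=0, q₋₁=0, q₋₂=1):
  k=0: a=0, p=0, q=1
  k=1: a=1, p=1, q=1
  k=2: a=1, p=1, q=2
  k=3: a=2, p=3, q=5

3/5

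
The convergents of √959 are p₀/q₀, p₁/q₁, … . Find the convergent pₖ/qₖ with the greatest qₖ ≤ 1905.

58529/1890

√959 = [30; 1, 29, 1, 60, …] (period length 4).
Convergents:
  p_0/q_0 = 30/1
  p_1/q_1 = 31/1
  p_2/q_2 = 929/30
  p_3/q_3 = 960/31
  p_4/q_4 = 58529/1890
  p_5/q_5 = 59489/1921
q_4 = 1890 ≤ 1905 < 1921 = q_5, so the answer is 58529/1890.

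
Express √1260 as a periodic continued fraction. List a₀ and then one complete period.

[35; 2, 70]

a₀ = ⌊√1260⌋ = 35.
With m₀=0, d₀=1 and mₖ₊₁ = dₖaₖ − mₖ, dₖ₊₁ = (n − mₖ₊₁²)/dₖ, aₖ₊₁ = ⌊(a₀+mₖ₊₁)/dₖ₊₁⌋:
  k=1: m=35, d=35, a=2
  k=2: m=35, d=1, a=70
d=1 and a=2a₀=70 at k=2, so the next step gives (m, d) = (35, 35) again — its k=1 value — and the period has length 2.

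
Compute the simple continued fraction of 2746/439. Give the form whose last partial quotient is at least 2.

[6; 3, 1, 11, 2, 4]

2746 = 6*439 + 112
439 = 3*112 + 103
112 = 1*103 + 9
103 = 11*9 + 4
9 = 2*4 + 1
4 = 4*1 + 0  (stop)
So 2746/439 = [6; 3, 1, 11, 2, 4].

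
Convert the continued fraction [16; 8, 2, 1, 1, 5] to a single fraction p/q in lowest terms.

Using pₖ = aₖpₖ₋₁ + pₖ₋₂ and qₖ = aₖqₖ₋₁ + qₖ₋₂:
  k=0: a=16, p=16, q=1
  k=1: a=8, p=129, q=8
  k=2: a=2, p=274, q=17
  k=3: a=1, p=403, q=25
  k=4: a=1, p=677, q=42
  k=5: a=5, p=3788, q=235

3788/235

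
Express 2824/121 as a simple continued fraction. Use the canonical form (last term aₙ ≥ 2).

[23; 2, 1, 19, 2]

2824 = 23·121 + 41
121 = 2·41 + 39
41 = 1·39 + 2
39 = 19·2 + 1
2 = 2·1 + 0  (stop)
So 2824/121 = [23; 2, 1, 19, 2].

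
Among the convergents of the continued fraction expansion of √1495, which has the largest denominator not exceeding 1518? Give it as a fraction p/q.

√1495 = [38; 1, 1, 1, 76, …] (period length 4).
Convergents:
  p_0/q_0 = 38/1
  p_1/q_1 = 39/1
  p_2/q_2 = 77/2
  p_3/q_3 = 116/3
  p_4/q_4 = 8893/230
  p_5/q_5 = 9009/233
  p_6/q_6 = 17902/463
  p_7/q_7 = 26911/696
  p_8/q_8 = 2063138/53359
q_7 = 696 ≤ 1518 < 53359 = q_8, so the answer is 26911/696.

26911/696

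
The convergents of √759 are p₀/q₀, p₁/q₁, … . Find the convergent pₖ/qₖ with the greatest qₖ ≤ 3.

√759 = [27; 1, 1, 4, 1, 1, 54, …] (period length 6).
Convergents:
  p_0/q_0 = 27/1
  p_1/q_1 = 28/1
  p_2/q_2 = 55/2
  p_3/q_3 = 248/9
q_2 = 2 ≤ 3 < 9 = q_3, so the answer is 55/2.

55/2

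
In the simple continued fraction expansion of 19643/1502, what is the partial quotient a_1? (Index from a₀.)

19643 = 13·1502 + 117   →  a_0 = 13
1502 = 12·117 + 98   →  a_1 = 12

12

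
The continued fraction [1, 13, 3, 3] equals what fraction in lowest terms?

143/133

Using pₖ = aₖpₖ₋₁ + pₖ₋₂ and qₖ = aₖqₖ₋₁ + qₖ₋₂:
  k=0: a=1, p=1, q=1
  k=1: a=13, p=14, q=13
  k=2: a=3, p=43, q=40
  k=3: a=3, p=143, q=133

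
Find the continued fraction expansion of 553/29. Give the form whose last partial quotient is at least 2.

[19; 14, 2]

553 = 19×29 + 2
29 = 14×2 + 1
2 = 2×1 + 0  (stop)
So 553/29 = [19; 14, 2].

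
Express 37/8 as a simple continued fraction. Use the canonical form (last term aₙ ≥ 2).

37 = 4×8 + 5
8 = 1×5 + 3
5 = 1×3 + 2
3 = 1×2 + 1
2 = 2×1 + 0  (stop)
So 37/8 = [4; 1, 1, 1, 2].

[4; 1, 1, 1, 2]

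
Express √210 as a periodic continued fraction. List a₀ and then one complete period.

[14; 2, 28]

a₀ = ⌊√210⌋ = 14.
With m₀=0, d₀=1 and mₖ₊₁ = dₖaₖ − mₖ, dₖ₊₁ = (n − mₖ₊₁²)/dₖ, aₖ₊₁ = ⌊(a₀+mₖ₊₁)/dₖ₊₁⌋:
  k=1: m=14, d=14, a=2
  k=2: m=14, d=1, a=28
d=1 and a=2a₀=28 at k=2, so the next step gives (m, d) = (14, 14) again — its k=1 value — and the period has length 2.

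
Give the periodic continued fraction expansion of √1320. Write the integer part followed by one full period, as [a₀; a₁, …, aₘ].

[36; 3, 72]

a₀ = ⌊√1320⌋ = 36.
With m₀=0, d₀=1 and mₖ₊₁ = dₖaₖ − mₖ, dₖ₊₁ = (n − mₖ₊₁²)/dₖ, aₖ₊₁ = ⌊(a₀+mₖ₊₁)/dₖ₊₁⌋:
  k=1: m=36, d=24, a=3
  k=2: m=36, d=1, a=72
d=1 and a=2a₀=72 at k=2, so the next step gives (m, d) = (36, 24) again — its k=1 value — and the period has length 2.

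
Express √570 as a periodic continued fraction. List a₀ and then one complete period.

[23; 1, 6, 1, 46]

a₀ = ⌊√570⌋ = 23.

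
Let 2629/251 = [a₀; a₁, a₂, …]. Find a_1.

2629 = 10·251 + 119   →  a_0 = 10
251 = 2·119 + 13   →  a_1 = 2

2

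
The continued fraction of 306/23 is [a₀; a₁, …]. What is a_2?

3

306 = 13·23 + 7   →  a_0 = 13
23 = 3·7 + 2   →  a_1 = 3
7 = 3·2 + 1   →  a_2 = 3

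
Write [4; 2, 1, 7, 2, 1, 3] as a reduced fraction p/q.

1152/265

Using pₖ = aₖpₖ₋₁ + pₖ₋₂ and qₖ = aₖqₖ₋₁ + qₖ₋₂:
  k=0: a=4, p=4, q=1
  k=1: a=2, p=9, q=2
  k=2: a=1, p=13, q=3
  k=3: a=7, p=100, q=23
  k=4: a=2, p=213, q=49
  k=5: a=1, p=313, q=72
  k=6: a=3, p=1152, q=265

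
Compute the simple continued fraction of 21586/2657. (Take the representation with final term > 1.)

21586 = 8×2657 + 330
2657 = 8×330 + 17
330 = 19×17 + 7
17 = 2×7 + 3
7 = 2×3 + 1
3 = 3×1 + 0  (stop)
So 21586/2657 = [8; 8, 19, 2, 2, 3].

[8; 8, 19, 2, 2, 3]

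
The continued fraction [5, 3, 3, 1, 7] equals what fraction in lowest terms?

Fold from the inside: start with 7/1.
  1 + 1/7 = 8/7
  3 + 7/8 = 31/8
  3 + 8/31 = 101/31
  5 + 31/101 = 536/101

536/101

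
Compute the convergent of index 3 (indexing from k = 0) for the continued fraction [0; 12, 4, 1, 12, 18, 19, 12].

5/61

Using pₖ = aₖpₖ₋₁ + pₖ₋₂, qₖ = aₖqₖ₋₁ + qₖ₋₂ (with p₋₁=1, p₋₂=0, q₋₁=0, q₋₂=1):
  k=0: a=0, p=0, q=1
  k=1: a=12, p=1, q=12
  k=2: a=4, p=4, q=49
  k=3: a=1, p=5, q=61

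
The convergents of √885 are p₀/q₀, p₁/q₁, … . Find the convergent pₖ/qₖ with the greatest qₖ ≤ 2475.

√885 = [29; 1, 2, 1, 58, …] (period length 4).
Convergents:
  p_0/q_0 = 29/1
  p_1/q_1 = 30/1
  p_2/q_2 = 89/3
  p_3/q_3 = 119/4
  p_4/q_4 = 6991/235
  p_5/q_5 = 7110/239
  p_6/q_6 = 21211/713
  p_7/q_7 = 28321/952
  p_8/q_8 = 1663829/55929
q_7 = 952 ≤ 2475 < 55929 = q_8, so the answer is 28321/952.

28321/952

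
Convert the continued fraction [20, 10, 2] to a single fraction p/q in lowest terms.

Fold from the inside: start with 2/1.
  10 + 1/2 = 21/2
  20 + 2/21 = 422/21

422/21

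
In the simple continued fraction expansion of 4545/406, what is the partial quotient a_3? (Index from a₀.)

4545 = 11·406 + 79   →  a_0 = 11
406 = 5·79 + 11   →  a_1 = 5
79 = 7·11 + 2   →  a_2 = 7
11 = 5·2 + 1   →  a_3 = 5

5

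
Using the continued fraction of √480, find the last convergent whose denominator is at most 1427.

√480 = [21; 1, 9, 1, 42, …] (period length 4).
Convergents:
  p_0/q_0 = 21/1
  p_1/q_1 = 22/1
  p_2/q_2 = 219/10
  p_3/q_3 = 241/11
  p_4/q_4 = 10341/472
  p_5/q_5 = 10582/483
  p_6/q_6 = 105579/4819
q_5 = 483 ≤ 1427 < 4819 = q_6, so the answer is 10582/483.

10582/483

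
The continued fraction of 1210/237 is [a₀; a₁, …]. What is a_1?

1210 = 5·237 + 25   →  a_0 = 5
237 = 9·25 + 12   →  a_1 = 9

9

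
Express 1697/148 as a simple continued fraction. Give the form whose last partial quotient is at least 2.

[11; 2, 6, 1, 9]

1697 = 11·148 + 69
148 = 2·69 + 10
69 = 6·10 + 9
10 = 1·9 + 1
9 = 9·1 + 0  (stop)
So 1697/148 = [11; 2, 6, 1, 9].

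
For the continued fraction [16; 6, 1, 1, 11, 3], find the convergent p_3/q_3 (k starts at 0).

Using pₖ = aₖpₖ₋₁ + pₖ₋₂, qₖ = aₖqₖ₋₁ + qₖ₋₂ (with p₋₁=1, p₋₂=0, q₋₁=0, q₋₂=1):
  k=0: a=16, p=16, q=1
  k=1: a=6, p=97, q=6
  k=2: a=1, p=113, q=7
  k=3: a=1, p=210, q=13

210/13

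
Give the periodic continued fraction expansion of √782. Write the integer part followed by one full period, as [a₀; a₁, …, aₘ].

a₀ = ⌊√782⌋ = 27.
With m₀=0, d₀=1 and mₖ₊₁ = dₖaₖ − mₖ, dₖ₊₁ = (n − mₖ₊₁²)/dₖ, aₖ₊₁ = ⌊(a₀+mₖ₊₁)/dₖ₊₁⌋:
  k=1: m=27, d=53, a=1
  k=2: m=26, d=2, a=26
  k=3: m=26, d=53, a=1
  k=4: m=27, d=1, a=54
d=1 and a=2a₀=54 at k=4, so the next step gives (m, d) = (27, 53) again — its k=1 value — and the period has length 4.

[27; 1, 26, 1, 54]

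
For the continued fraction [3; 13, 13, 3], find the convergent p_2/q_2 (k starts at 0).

523/170

Using pₖ = aₖpₖ₋₁ + pₖ₋₂, qₖ = aₖqₖ₋₁ + qₖ₋₂ (with p₋₁=1, p₋₂=0, q₋₁=0, q₋₂=1):
  k=0: a=3, p=3, q=1
  k=1: a=13, p=40, q=13
  k=2: a=13, p=523, q=170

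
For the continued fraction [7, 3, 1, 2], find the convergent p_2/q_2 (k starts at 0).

29/4

Using pₖ = aₖpₖ₋₁ + pₖ₋₂, qₖ = aₖqₖ₋₁ + qₖ₋₂ (with p₋₁=1, p₋₂=0, q₋₁=0, q₋₂=1):
  k=0: a=7, p=7, q=1
  k=1: a=3, p=22, q=3
  k=2: a=1, p=29, q=4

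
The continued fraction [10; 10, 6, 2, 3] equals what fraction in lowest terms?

Using pₖ = aₖpₖ₋₁ + pₖ₋₂ and qₖ = aₖqₖ₋₁ + qₖ₋₂:
  k=0: a=10, p=10, q=1
  k=1: a=10, p=101, q=10
  k=2: a=6, p=616, q=61
  k=3: a=2, p=1333, q=132
  k=4: a=3, p=4615, q=457

4615/457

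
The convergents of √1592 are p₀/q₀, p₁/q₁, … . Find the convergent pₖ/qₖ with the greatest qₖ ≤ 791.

√1592 = [39; 1, 8, 1, 78, …] (period length 4).
Convergents:
  p_0/q_0 = 39/1
  p_1/q_1 = 40/1
  p_2/q_2 = 359/9
  p_3/q_3 = 399/10
  p_4/q_4 = 31481/789
  p_5/q_5 = 31880/799
q_4 = 789 ≤ 791 < 799 = q_5, so the answer is 31481/789.

31481/789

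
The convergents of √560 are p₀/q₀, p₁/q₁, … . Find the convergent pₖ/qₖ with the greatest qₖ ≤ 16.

√560 = [23; 1, 1, 1, 46, …] (period length 4).
Convergents:
  p_0/q_0 = 23/1
  p_1/q_1 = 24/1
  p_2/q_2 = 47/2
  p_3/q_3 = 71/3
  p_4/q_4 = 3313/140
q_3 = 3 ≤ 16 < 140 = q_4, so the answer is 71/3.

71/3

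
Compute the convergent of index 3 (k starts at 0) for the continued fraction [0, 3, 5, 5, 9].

Using pₖ = aₖpₖ₋₁ + pₖ₋₂, qₖ = aₖqₖ₋₁ + qₖ₋₂ (with p₋₁=1, p₋₂=0, q₋₁=0, q₋₂=1):
  k=0: a=0, p=0, q=1
  k=1: a=3, p=1, q=3
  k=2: a=5, p=5, q=16
  k=3: a=5, p=26, q=83

26/83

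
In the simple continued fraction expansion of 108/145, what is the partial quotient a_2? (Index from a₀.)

2

108 = 0·145 + 108   →  a_0 = 0
145 = 1·108 + 37   →  a_1 = 1
108 = 2·37 + 34   →  a_2 = 2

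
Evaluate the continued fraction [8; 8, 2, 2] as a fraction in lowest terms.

341/42

Using pₖ = aₖpₖ₋₁ + pₖ₋₂ and qₖ = aₖqₖ₋₁ + qₖ₋₂:
  k=0: a=8, p=8, q=1
  k=1: a=8, p=65, q=8
  k=2: a=2, p=138, q=17
  k=3: a=2, p=341, q=42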